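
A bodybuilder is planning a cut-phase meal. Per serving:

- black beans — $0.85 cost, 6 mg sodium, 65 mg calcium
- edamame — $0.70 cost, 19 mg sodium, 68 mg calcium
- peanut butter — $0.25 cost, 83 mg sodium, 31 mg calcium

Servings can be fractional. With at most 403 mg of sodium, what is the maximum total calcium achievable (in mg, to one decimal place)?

4365.8 mg

Calcium per mg sodium: black beans 10.83, edamame 3.579, peanut butter 0.3735.
With no serving limits, spend the whole sodium allowance on black beans: 403 mg / 6 mg × 65 mg = 4365.8 mg.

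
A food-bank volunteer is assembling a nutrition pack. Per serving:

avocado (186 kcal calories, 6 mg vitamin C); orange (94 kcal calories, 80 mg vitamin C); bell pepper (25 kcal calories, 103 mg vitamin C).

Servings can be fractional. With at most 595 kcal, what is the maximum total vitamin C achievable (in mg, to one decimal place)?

2451.4 mg

Vitamin C per kcal: bell pepper 4.12, orange 0.8511, avocado 0.03226.
With no serving limits, spend the whole calories allowance on bell pepper: 595 kcal / 25 kcal × 103 mg = 2451.4 mg.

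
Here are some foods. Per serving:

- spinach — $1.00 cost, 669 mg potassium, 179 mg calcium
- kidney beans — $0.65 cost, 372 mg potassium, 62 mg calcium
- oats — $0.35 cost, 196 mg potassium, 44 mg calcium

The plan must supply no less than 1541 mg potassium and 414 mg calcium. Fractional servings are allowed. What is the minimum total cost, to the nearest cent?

$2.31

At the optimum either one food covers both requirements or two foods hit both targets exactly; no other combination can be cheaper.
spinach only: max(1541/669, 414/179) = 2.313 servings → $2.31.
kidney beans only: max(1541/372, 414/62) = 6.677 servings → $4.34.
oats only: max(1541/196, 414/44) = 9.409 servings → $3.29.
spinach + kidney beans: the both-tight solution has a negative serving — not a feasible corner.
spinach + oats with both targets exact would need a negative amount; discard.
kidney beans + oats: intersection lies outside the first quadrant.
Cheapest feasible corner: $2.31.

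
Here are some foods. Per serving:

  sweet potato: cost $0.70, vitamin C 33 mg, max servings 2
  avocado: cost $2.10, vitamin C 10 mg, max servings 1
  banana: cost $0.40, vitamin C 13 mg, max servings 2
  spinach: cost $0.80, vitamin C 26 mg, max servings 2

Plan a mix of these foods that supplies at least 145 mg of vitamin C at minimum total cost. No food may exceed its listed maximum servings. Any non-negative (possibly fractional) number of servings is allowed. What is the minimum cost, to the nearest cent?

Cost per mg of vitamin C: sweet potato $0.0212, banana $0.0308, spinach $0.0308, avocado $0.2100.
Take 2 servings of sweet potato: +66.0 mg vitamin C for $1.40 (total $1.40, still need 79.0 mg).
Take 2 servings of banana: +26.0 mg vitamin C for $0.80 (total $2.20, still need 53.0 mg).
Take 2 servings of spinach: +52.0 mg vitamin C for $1.60 (total $3.80, still need 1.0 mg).
Take 0.1 servings of avocado: +1.0 mg vitamin C for $0.21 (total $4.01, still need 0.0 mg).
Greedy by cheapest-per-mg is optimal for a single linear constraint, so the minimum cost is $4.01.

$4.01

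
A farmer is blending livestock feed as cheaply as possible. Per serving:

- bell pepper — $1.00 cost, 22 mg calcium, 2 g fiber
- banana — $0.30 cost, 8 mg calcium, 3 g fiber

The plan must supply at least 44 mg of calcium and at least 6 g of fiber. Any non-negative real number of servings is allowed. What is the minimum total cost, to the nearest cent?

$1.65

Check every corner: each single food scaled to meet both minima, and each pair solved so both constraints bind.
bell pepper only: max(44/22, 6/2) = 3 servings → $3.00.
banana only: max(44/8, 6/3) = 5.5 servings → $1.65.
bell pepper + banana with both tight: 1.68 servings and 0.88 servings → $1.94.
Cheapest feasible corner: $1.65.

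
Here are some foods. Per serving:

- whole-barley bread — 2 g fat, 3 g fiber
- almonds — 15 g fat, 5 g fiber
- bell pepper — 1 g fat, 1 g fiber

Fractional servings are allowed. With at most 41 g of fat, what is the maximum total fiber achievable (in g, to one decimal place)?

61.5 g

Fiber per g fat: whole-barley bread 1.5, bell pepper 1, almonds 0.3333.
With no serving limits, spend the whole fat allowance on whole-barley bread: 41 g / 2 g × 3 g = 61.5 g.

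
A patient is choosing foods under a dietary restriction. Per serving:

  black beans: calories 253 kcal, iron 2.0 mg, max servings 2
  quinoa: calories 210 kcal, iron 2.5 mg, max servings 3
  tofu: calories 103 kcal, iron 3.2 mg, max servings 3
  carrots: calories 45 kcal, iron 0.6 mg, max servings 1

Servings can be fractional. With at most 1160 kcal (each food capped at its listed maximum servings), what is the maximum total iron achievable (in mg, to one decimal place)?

19.1 mg

Iron per kcal: tofu 0.03107, carrots 0.01333, quinoa 0.0119, black beans 0.007905.
Take 3 servings of tofu: uses 309 kcal, +9.6 mg iron (running total 9.6 mg).
Take 1 serving of carrots: uses 45 kcal, +0.6 mg iron (running total 10.2 mg).
Take 3 servings of quinoa: uses 630 kcal, +7.5 mg iron (running total 17.7 mg).
Take 0.6957 servings of black beans: uses 176 kcal, +1.4 mg iron (running total 19.1 mg).
Greedy by best ratio exhausts the calories allowance optimally: 19.1 mg.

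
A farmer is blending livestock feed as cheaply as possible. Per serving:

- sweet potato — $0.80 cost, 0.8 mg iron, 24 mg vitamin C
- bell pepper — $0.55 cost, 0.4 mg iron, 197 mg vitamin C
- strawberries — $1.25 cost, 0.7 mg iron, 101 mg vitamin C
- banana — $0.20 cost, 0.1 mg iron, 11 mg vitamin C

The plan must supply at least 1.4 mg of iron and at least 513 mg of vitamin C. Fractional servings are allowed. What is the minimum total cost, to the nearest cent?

$1.78

sweet potato only: max(1.4/0.8, 513/24) = 21.38 servings → $17.10.
bell pepper only: max(1.4/0.4, 513/197) = 3.5 servings → $1.93.
strawberries only: max(1.4/0.7, 513/101) = 5.079 servings → $6.35.
banana only: max(1.4/0.1, 513/11) = 46.64 servings → $9.33.
sweet potato + bell pepper with both tight: 0.477 servings and 2.546 servings → $1.78.
sweet potato + strawberries: the both-tight solution has a negative serving — not a feasible corner.
sweet potato + banana: intersection lies outside the first quadrant.
bell pepper + strawberries with both tight: 2.233 servings and 0.7241 servings → $2.13.
bell pepper + banana with both tight: 2.346 servings and 4.614 servings → $2.21.
strawberries + banana: the both-tight solution has a negative serving — not a feasible corner.
So the least-cost plan costs $1.78.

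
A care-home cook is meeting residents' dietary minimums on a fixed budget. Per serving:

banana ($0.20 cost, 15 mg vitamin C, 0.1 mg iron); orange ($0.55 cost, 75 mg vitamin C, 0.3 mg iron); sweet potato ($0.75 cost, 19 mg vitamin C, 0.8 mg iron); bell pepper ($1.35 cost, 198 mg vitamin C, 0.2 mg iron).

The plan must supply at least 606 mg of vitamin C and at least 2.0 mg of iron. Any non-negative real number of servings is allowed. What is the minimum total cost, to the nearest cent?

An LP optimum is at a vertex; with two nutrient constraints at most two foods are used. Check each candidate.
banana only: max(606/15, 2.0/0.1) = 40.4 servings → $8.08.
orange only: max(606/75, 2.0/0.3) = 8.08 servings → $4.44.
sweet potato only: max(606/19, 2.0/0.8) = 31.89 servings → $23.92.
bell pepper only: max(606/198, 2.0/0.2) = 10 servings → $13.50.
banana + orange: the both-tight solution has a negative serving — not a feasible corner.
banana + sweet potato with both targets exact would need a negative amount; discard.
banana + bell pepper with both tight: 16.36 servings and 1.821 servings → $5.73.
orange + sweet potato: intersection lies outside the first quadrant.
orange + bell pepper with both tight: 6.189 servings and 0.7162 servings → $4.37.
sweet potato + bell pepper with both tight: 1.777 servings and 2.89 servings → $5.23.
The minimum over all feasible corners is $4.37.

$4.37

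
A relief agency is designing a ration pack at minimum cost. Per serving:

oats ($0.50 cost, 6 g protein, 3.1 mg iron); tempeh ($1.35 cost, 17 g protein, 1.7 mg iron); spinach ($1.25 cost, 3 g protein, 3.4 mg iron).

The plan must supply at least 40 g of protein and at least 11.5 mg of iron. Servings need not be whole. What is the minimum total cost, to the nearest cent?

The cheapest plan sits at a corner of the feasible region — with two constraints it uses at most two foods.
oats only: max(40/6, 11.5/3.1) = 6.667 servings → $3.33.
tempeh only: max(40/17, 11.5/1.7) = 6.765 servings → $9.13.
spinach only: max(40/3, 11.5/3.4) = 13.33 servings → $16.67.
oats + tempeh with both tight: 3 servings and 1.294 servings → $3.25.
oats + spinach: the both-tight solution has a negative serving — not a feasible corner.
tempeh + spinach with both tight: 1.926 servings and 2.419 servings → $5.62.
The minimum over all feasible corners is $3.25.

$3.25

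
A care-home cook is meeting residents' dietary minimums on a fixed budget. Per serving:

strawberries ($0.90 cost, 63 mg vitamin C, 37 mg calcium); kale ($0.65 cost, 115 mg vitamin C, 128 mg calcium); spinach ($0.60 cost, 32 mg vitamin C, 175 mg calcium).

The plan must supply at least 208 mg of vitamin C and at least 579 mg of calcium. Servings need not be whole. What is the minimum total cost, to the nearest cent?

strawberries only: max(208/63, 579/37) = 15.65 servings → $14.08.
kale only: max(208/115, 579/128) = 4.523 servings → $2.94.
spinach only: max(208/32, 579/175) = 6.5 servings → $3.90.
strawberries + kale: the both-tight solution has a negative serving — not a feasible corner.
strawberries + spinach with both tight: 1.816 servings and 2.925 servings → $3.39.
kale + spinach with both tight: 1.115 servings and 2.493 servings → $2.22.
Cheapest feasible corner: $2.22.

$2.22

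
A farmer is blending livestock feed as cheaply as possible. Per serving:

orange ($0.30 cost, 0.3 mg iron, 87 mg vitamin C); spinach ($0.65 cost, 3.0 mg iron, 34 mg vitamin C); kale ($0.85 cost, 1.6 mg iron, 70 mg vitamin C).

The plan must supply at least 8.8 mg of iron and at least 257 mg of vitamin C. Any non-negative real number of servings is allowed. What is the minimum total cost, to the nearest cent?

$2.35

The cheapest plan sits at a corner of the feasible region — with two constraints it uses at most two foods.
orange only: max(8.8/0.3, 257/87) = 29.33 servings → $8.80.
spinach only: max(8.8/3.0, 257/34) = 7.559 servings → $4.91.
kale only: max(8.8/1.6, 257/70) = 5.5 servings → $4.67.
orange + spinach with both tight: 1.881 servings and 2.745 servings → $2.35.
orange + kale: the both-tight solution has a negative serving — not a feasible corner.
spinach + kale with both tight: 1.316 servings and 3.032 servings → $3.43.
So the least-cost plan costs $2.35.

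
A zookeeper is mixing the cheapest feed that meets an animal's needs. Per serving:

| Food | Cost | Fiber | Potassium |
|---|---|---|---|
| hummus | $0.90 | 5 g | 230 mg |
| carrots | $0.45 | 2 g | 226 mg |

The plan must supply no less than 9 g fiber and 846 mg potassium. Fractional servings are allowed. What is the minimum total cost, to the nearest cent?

This is a tiny linear program; its minimum lies at a vertex of the feasible set. List the vertices and price them.
hummus only: max(9/5, 846/230) = 3.678 servings → $3.31.
carrots only: max(9/2, 846/226) = 4.5 servings → $2.02.
hummus + carrots with both tight: 0.5104 servings and 3.224 servings → $1.91.
So the least-cost plan costs $1.91.

$1.91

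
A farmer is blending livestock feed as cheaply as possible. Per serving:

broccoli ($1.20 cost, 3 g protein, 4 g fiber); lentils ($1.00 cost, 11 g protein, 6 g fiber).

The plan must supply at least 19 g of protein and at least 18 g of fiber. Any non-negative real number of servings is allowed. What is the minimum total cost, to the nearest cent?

An LP optimum is at a vertex; with two nutrient constraints at most two foods are used. Check each candidate.
broccoli only: max(19/3, 18/4) = 6.333 servings → $7.60.
lentils only: max(19/11, 18/6) = 3 servings → $3.00.
broccoli + lentils with both tight: 3.231 servings and 0.8462 servings → $4.72.
Cheapest feasible corner: $3.00.

$3.00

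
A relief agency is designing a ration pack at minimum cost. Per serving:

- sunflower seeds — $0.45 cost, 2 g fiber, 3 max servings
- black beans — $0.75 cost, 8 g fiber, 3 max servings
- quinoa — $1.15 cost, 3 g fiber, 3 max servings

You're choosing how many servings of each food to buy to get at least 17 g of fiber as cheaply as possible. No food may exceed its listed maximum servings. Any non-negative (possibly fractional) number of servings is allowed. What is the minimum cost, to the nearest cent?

Cost per g of fiber: black beans $0.0938, sunflower seeds $0.2250, quinoa $0.3833.
Take 2.125 servings of black beans: +17.0 g fiber for $1.59 (total $1.59, still need 0.0 g).
Greedy by cheapest-per-g is optimal for a single linear constraint, so the minimum cost is $1.59.

$1.59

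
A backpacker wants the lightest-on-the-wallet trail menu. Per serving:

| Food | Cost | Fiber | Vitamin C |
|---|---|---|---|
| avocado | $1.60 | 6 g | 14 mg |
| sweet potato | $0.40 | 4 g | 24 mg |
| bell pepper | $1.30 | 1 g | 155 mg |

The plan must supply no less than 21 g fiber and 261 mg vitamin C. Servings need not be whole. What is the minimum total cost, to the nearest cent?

With two linear requirements the optimum uses one or two foods; enumerate the corners.
avocado only: max(21/6, 261/14) = 18.64 servings → $29.83.
sweet potato only: max(21/4, 261/24) = 10.88 servings → $4.35.
bell pepper only: max(21/1, 261/155) = 21 servings → $27.30.
avocado + sweet potato with both targets exact would need a negative amount; discard.
avocado + bell pepper with both tight: 3.269 servings and 1.389 servings → $7.03.
sweet potato + bell pepper with both tight: 5.023 servings and 0.906 servings → $3.19.
Cheapest feasible corner: $3.19.

$3.19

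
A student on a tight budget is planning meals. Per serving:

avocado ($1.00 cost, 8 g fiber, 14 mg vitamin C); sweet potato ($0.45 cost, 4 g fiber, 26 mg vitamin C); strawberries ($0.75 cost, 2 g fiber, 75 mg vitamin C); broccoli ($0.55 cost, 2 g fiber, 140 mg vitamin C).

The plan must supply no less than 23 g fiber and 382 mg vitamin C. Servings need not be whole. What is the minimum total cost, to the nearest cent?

avocado only: max(23/8, 382/14) = 27.29 servings → $27.29.
sweet potato only: max(23/4, 382/26) = 14.69 servings → $6.61.
strawberries only: max(23/2, 382/75) = 11.5 servings → $8.62.
broccoli only: max(23/2, 382/140) = 11.5 servings → $6.33.
avocado + sweet potato: the both-tight solution has a negative serving — not a feasible corner.
avocado + strawberries with both tight: 1.68 servings and 4.78 servings → $5.26.
avocado + broccoli with both tight: 2.249 servings and 2.504 servings → $3.63.
sweet potato + strawberries with both tight: 3.875 servings and 3.75 servings → $4.56.
sweet potato + broccoli with both tight: 4.835 servings and 1.831 servings → $3.18.
strawberries + broccoli with both targets exact would need a negative amount; discard.
So the least-cost plan costs $3.18.

$3.18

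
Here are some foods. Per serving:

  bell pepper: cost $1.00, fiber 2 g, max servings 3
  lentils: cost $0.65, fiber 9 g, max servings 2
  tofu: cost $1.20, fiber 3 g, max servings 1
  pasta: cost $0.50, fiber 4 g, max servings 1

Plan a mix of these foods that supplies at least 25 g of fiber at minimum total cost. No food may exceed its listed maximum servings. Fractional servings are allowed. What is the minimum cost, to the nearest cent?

$3.00

Cost per g of fiber: lentils $0.0722, pasta $0.1250, tofu $0.4000, bell pepper $0.5000.
Take 2 servings of lentils: +18.0 g fiber for $1.30 (total $1.30, still need 7.0 g).
Take 1 serving of pasta: +4.0 g fiber for $0.50 (total $1.80, still need 3.0 g).
Take 1 serving of tofu: +3.0 g fiber for $1.20 (total $3.00, still need 0.0 g).
Filling from the cheapest source first is optimal under one linear minimum: $3.00.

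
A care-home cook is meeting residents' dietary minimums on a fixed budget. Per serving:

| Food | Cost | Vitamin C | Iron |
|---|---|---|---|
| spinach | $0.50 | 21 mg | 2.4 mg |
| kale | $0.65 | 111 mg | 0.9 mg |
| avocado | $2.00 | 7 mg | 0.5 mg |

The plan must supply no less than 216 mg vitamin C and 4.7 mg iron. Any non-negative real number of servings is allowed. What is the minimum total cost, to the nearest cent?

Two binding constraints pin down two serving amounts, so the optimal mix uses at most two foods. The candidates are each food alone (scaled to the tighter of vitamin C/iron) and each pair with both constraints tight.
spinach only: max(216/21, 4.7/2.4) = 10.29 servings → $5.14.
kale only: max(216/111, 4.7/0.9) = 5.222 servings → $3.39.
avocado only: max(216/7, 4.7/0.5) = 30.86 servings → $61.71.
spinach + kale with both tight: 1.322 servings and 1.696 servings → $1.76.
spinach + avocado with both targets exact would need a negative amount; discard.
kale + avocado with both tight: 1.526 servings and 6.652 servings → $14.30.
The minimum over all feasible corners is $1.76.

$1.76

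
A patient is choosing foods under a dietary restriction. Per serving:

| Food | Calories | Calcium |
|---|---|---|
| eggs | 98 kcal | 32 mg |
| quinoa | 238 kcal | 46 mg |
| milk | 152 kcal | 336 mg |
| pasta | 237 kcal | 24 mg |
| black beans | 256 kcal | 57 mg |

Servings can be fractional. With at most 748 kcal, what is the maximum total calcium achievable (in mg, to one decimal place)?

1653.5 mg

Calcium per kcal: milk 2.211, eggs 0.3265, black beans 0.2227, quinoa 0.1933, pasta 0.1013.
With no serving limits, spend the whole calories allowance on milk: 748 kcal / 152 kcal × 336 mg = 1653.5 mg.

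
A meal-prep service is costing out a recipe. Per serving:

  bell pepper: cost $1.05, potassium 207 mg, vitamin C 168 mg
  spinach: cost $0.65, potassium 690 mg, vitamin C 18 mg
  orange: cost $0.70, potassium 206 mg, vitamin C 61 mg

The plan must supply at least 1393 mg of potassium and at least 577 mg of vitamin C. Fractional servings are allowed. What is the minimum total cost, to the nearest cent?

An LP optimum is at a vertex; with two nutrient constraints at most two foods are used. Check each candidate.
bell pepper only: max(1393/207, 577/168) = 6.729 servings → $7.07.
spinach only: max(1393/690, 577/18) = 32.06 servings → $20.84.
orange only: max(1393/206, 577/61) = 9.459 servings → $6.62.
bell pepper + spinach with both tight: 3.325 servings and 1.021 servings → $4.16.
bell pepper + orange with both tight: 1.542 servings and 5.213 servings → $5.27.
spinach + orange with both targets exact would need a negative amount; discard.
The minimum over all feasible corners is $4.16.

$4.16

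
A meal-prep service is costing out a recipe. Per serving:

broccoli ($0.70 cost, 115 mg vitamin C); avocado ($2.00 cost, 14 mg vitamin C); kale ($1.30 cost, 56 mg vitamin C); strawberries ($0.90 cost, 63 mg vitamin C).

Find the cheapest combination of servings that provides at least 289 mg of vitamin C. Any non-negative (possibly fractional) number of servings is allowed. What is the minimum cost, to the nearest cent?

Cost per mg of vitamin C: broccoli $0.0061, strawberries $0.0143, kale $0.0232, avocado $0.1429.
With no serving limits, use only broccoli: 289 mg / 115 mg = 2.513 servings × $0.70 = $1.76.

$1.76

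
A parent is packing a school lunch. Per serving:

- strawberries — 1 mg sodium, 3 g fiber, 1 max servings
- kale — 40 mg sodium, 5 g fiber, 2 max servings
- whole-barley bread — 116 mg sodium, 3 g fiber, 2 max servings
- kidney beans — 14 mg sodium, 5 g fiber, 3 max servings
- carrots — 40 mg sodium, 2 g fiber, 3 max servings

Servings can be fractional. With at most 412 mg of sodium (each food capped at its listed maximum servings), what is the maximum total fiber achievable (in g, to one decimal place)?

Fiber per mg sodium: strawberries 3, kidney beans 0.3571, kale 0.125, carrots 0.05, whole-barley bread 0.02586.
Take 1 serving of strawberries: uses 1 mg sodium, +3.0 g fiber (running total 3.0 g).
Take 3 servings of kidney beans: uses 42 mg sodium, +15.0 g fiber (running total 18.0 g).
Take 2 servings of kale: uses 80 mg sodium, +10.0 g fiber (running total 28.0 g).
Take 3 servings of carrots: uses 120 mg sodium, +6.0 g fiber (running total 34.0 g).
Take 1.457 servings of whole-barley bread: uses 169 mg sodium, +4.4 g fiber (running total 38.4 g).
Filling greedily by fiber-per-mg sodium is optimal for one linear limit, giving 38.4 g.

38.4 g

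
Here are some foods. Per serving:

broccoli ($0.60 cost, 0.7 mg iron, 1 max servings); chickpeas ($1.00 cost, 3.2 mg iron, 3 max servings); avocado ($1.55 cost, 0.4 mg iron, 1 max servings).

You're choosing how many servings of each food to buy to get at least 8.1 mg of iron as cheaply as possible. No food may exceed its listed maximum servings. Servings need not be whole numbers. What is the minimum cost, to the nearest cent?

Cost per mg of iron: chickpeas $0.3125, broccoli $0.8571, avocado $3.8750.
Take 2.531 servings of chickpeas: +8.1 mg iron for $2.53 (total $2.53, still need 0.0 mg).
Filling from the cheapest source first is optimal under one linear minimum: $2.53.

$2.53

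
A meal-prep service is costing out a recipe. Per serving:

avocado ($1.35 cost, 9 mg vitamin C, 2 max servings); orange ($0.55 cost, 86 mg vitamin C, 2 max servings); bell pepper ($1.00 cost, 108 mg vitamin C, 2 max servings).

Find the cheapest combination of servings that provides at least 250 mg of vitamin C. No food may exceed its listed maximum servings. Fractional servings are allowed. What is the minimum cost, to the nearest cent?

Cost per mg of vitamin C: orange $0.0064, bell pepper $0.0093, avocado $0.1500.
Take 2 servings of orange: +172.0 mg vitamin C for $1.10 (total $1.10, still need 78.0 mg).
Take 0.7222 servings of bell pepper: +78.0 mg vitamin C for $0.72 (total $1.82, still need 0.0 mg).
Greedy by cheapest-per-mg is optimal for a single linear constraint, so the minimum cost is $1.82.

$1.82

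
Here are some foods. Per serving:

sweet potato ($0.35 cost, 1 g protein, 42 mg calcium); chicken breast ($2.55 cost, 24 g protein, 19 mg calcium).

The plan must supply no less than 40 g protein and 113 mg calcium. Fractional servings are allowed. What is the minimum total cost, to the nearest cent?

Compare the cost at each extreme point of the feasible region.
sweet potato only: max(40/1, 113/42) = 40 servings → $14.00.
chicken breast only: max(40/24, 113/19) = 5.947 servings → $15.17.
sweet potato + chicken breast with both tight: 1.974 servings and 1.584 servings → $4.73.
The minimum over all feasible corners is $4.73.

$4.73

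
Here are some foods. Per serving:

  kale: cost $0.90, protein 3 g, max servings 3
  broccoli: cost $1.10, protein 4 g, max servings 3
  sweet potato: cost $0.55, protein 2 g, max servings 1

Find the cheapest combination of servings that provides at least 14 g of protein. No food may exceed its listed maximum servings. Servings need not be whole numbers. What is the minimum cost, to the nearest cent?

Cost per g of protein: broccoli $0.2750, sweet potato $0.2750, kale $0.3000.
Take 3 servings of broccoli: +12.0 g protein for $3.30 (total $3.30, still need 2.0 g).
Take 1 serving of sweet potato: +2.0 g protein for $0.55 (total $3.85, still need 0.0 g).
Greedy by cheapest-per-g is optimal for a single linear constraint, so the minimum cost is $3.85.

$3.85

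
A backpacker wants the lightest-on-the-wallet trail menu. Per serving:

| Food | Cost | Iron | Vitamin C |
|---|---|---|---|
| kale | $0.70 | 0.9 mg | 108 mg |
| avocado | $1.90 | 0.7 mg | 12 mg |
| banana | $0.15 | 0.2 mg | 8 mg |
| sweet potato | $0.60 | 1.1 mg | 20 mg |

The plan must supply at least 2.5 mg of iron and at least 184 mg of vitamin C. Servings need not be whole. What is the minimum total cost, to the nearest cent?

Two binding constraints pin down two serving amounts, so the optimal mix uses at most two foods. The candidates are each food alone (scaled to the tighter of iron/vitamin C) and each pair with both constraints tight.
kale only: max(2.5/0.9, 184/108) = 2.778 servings → $1.94.
avocado only: max(2.5/0.7, 184/12) = 15.33 servings → $29.13.
banana only: max(2.5/0.2, 184/8) = 23 servings → $3.45.
sweet potato only: max(2.5/1.1, 184/20) = 9.2 servings → $5.52.
kale + avocado with both tight: 1.525 servings and 1.611 servings → $4.13.
kale + banana with both tight: 1.167 servings and 7.25 servings → $1.90.
kale + sweet potato with both tight: 1.512 servings and 1.036 servings → $1.68.
avocado + banana: the both-tight solution has a negative serving — not a feasible corner.
avocado + sweet potato: intersection lies outside the first quadrant.
banana + sweet potato: the both-tight solution has a negative serving — not a feasible corner.
Cheapest feasible corner: $1.68.

$1.68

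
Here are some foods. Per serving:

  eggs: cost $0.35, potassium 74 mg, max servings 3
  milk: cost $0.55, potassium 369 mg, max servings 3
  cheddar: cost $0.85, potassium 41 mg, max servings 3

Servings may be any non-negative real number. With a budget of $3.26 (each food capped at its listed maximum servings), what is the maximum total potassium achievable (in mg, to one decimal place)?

Potassium per dollar: milk 670.9, eggs 211.4, cheddar 48.24.
Take 3 servings of milk: spends $1.65, +1107.0 mg potassium (running total 1107.0 mg).
Take 3 servings of eggs: spends $1.05, +222.0 mg potassium (running total 1329.0 mg).
Take 0.6588 servings of cheddar: spends $0.56, +27.0 mg potassium (running total 1356.0 mg).
Filling greedily by potassium-per-dollar is optimal for one linear limit, giving 1356.0 mg.

1356.0 mg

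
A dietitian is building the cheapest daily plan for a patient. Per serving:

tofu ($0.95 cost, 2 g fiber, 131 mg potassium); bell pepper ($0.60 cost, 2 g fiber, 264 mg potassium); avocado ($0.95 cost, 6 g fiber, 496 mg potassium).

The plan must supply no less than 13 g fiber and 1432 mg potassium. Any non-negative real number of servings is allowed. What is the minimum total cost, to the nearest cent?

tofu only: max(13/2, 1432/131) = 10.93 servings → $10.38.
bell pepper only: max(13/2, 1432/264) = 6.5 servings → $3.90.
avocado only: max(13/6, 1432/496) = 2.887 servings → $2.74.
tofu + bell pepper with both tight: 2.135 servings and 4.365 servings → $4.65.
tofu + avocado with both targets exact would need a negative amount; discard.
bell pepper + avocado with both tight: 3.622 servings and 0.9595 servings → $3.08.
Cheapest feasible corner: $2.74.

$2.74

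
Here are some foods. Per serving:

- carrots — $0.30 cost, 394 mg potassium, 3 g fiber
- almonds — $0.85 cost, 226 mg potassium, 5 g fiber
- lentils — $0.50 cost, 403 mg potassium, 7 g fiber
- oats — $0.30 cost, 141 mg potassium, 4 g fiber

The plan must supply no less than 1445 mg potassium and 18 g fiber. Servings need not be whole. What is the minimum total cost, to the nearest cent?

$1.44

With two linear requirements the optimum uses one or two foods; enumerate the corners.
carrots only: max(1445/394, 18/3) = 6 servings → $1.80.
almonds only: max(1445/226, 18/5) = 6.394 servings → $5.43.
lentils only: max(1445/403, 18/7) = 3.586 servings → $1.79.
oats only: max(1445/141, 18/4) = 10.25 servings → $3.07.
carrots + almonds with both tight: 2.443 servings and 2.134 servings → $2.55.
carrots + lentils with both tight: 1.847 servings and 1.78 servings → $1.44.
carrots + oats with both tight: 2.812 servings and 2.391 servings → $1.56.
almonds + lentils: intersection lies outside the first quadrant.
almonds + oats with both targets exact would need a negative amount; discard.
lentils + oats: intersection lies outside the first quadrant.
Cheapest feasible corner: $1.44.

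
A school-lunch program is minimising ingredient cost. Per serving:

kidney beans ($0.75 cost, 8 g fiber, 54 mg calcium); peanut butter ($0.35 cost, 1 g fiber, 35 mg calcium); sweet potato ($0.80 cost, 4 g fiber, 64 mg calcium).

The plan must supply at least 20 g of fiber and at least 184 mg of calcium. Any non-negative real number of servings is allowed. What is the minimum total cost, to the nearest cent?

$2.32

Check every corner: each single food scaled to meet both minima, and each pair solved so both constraints bind.
kidney beans only: max(20/8, 184/54) = 3.407 servings → $2.56.
peanut butter only: max(20/1, 184/35) = 20 servings → $7.00.
sweet potato only: max(20/4, 184/64) = 5 servings → $4.00.
kidney beans + peanut butter with both tight: 2.283 servings and 1.735 servings → $2.32.
kidney beans + sweet potato with both tight: 1.838 servings and 1.324 servings → $2.44.
peanut butter + sweet potato: intersection lies outside the first quadrant.
The minimum over all feasible corners is $2.32.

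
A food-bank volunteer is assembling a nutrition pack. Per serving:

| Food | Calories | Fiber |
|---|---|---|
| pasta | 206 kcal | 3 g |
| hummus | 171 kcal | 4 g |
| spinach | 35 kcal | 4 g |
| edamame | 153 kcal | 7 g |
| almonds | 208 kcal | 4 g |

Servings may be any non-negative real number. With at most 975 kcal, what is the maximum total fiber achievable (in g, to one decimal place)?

111.4 g

Fiber per kcal: spinach 0.1143, edamame 0.04575, hummus 0.02339, almonds 0.01923, pasta 0.01456.
With no serving limits, spend the whole calories allowance on spinach: 975 kcal / 35 kcal × 4 g = 111.4 g.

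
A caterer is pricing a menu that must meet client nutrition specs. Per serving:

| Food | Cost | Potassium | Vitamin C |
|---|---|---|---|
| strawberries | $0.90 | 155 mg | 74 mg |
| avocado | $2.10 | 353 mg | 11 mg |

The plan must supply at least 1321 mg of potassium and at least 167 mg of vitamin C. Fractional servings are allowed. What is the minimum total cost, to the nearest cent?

$7.67

The cheapest plan sits at a corner of the feasible region — with two constraints it uses at most two foods.
strawberries only: max(1321/155, 167/74) = 8.523 servings → $7.67.
avocado only: max(1321/353, 167/11) = 15.18 servings → $31.88.
strawberries + avocado with both tight: 1.819 servings and 2.943 servings → $7.82.
Cheapest feasible corner: $7.67.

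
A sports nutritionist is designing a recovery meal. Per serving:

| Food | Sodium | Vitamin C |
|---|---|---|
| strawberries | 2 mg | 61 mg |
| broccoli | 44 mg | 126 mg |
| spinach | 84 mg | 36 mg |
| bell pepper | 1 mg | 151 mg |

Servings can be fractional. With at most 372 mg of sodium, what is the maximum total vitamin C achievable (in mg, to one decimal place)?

56172.0 mg

Vitamin C per mg sodium: bell pepper 151, strawberries 30.5, broccoli 2.864, spinach 0.4286.
With no serving limits, spend the whole sodium allowance on bell pepper: 372 mg / 1 mg × 151 mg = 56172.0 mg.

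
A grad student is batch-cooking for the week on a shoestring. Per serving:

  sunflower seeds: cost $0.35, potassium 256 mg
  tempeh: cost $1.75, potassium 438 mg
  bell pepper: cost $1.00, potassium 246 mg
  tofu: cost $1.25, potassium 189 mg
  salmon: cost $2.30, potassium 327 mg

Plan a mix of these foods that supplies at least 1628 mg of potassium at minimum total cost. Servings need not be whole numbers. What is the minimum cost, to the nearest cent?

Cost per mg of potassium: sunflower seeds $0.0014, tempeh $0.0040, bell pepper $0.0041, tofu $0.0066, salmon $0.0070.
With no serving limits, use only sunflower seeds: 1628 mg / 256 mg = 6.359 servings × $0.35 = $2.23.

$2.23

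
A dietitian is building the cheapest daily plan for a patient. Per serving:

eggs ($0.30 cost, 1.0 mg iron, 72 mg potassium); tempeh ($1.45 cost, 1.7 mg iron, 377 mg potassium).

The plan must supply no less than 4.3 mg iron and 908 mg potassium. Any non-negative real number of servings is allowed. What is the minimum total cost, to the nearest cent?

An LP optimum is at a vertex; with two nutrient constraints at most two foods are used. Check each candidate.
eggs only: max(4.3/1.0, 908/72) = 12.61 servings → $3.78.
tempeh only: max(4.3/1.7, 908/377) = 2.529 servings → $3.67.
eggs + tempeh with both tight: 0.3044 servings and 2.35 servings → $3.50.
So the least-cost plan costs $3.50.

$3.50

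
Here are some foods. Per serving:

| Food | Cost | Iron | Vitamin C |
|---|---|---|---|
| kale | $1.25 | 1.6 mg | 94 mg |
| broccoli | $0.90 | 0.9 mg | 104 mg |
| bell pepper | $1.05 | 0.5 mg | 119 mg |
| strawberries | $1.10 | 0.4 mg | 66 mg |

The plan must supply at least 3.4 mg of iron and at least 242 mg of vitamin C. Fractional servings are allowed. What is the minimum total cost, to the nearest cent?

For a min-cost LP with two ≥-constraints, a basic feasible solution has at most two positive variables.
kale only: max(3.4/1.6, 242/94) = 2.574 servings → $3.22.
broccoli only: max(3.4/0.9, 242/104) = 3.778 servings → $3.40.
bell pepper only: max(3.4/0.5, 242/119) = 6.8 servings → $7.14.
strawberries only: max(3.4/0.4, 242/66) = 8.5 servings → $9.35.
kale + broccoli with both tight: 1.66 servings and 0.8264 servings → $2.82.
kale + bell pepper with both tight: 1.978 servings and 0.4714 servings → $2.97.
kale + strawberries with both tight: 1.876 servings and 0.9941 servings → $3.44.
broccoli + bell pepper: intersection lies outside the first quadrant.
broccoli + strawberries with both targets exact would need a negative amount; discard.
bell pepper + strawberries: the both-tight solution has a negative serving — not a feasible corner.
Cheapest feasible corner: $2.82.

$2.82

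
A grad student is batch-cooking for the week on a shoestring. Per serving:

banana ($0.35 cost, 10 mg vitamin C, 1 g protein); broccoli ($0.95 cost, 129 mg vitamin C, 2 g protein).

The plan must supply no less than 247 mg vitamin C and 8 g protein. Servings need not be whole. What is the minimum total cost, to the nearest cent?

$3.18

At the optimum either one food covers both requirements or two foods hit both targets exactly; no other combination can be cheaper.
banana only: max(247/10, 8/1) = 24.7 servings → $8.64.
broccoli only: max(247/129, 8/2) = 4 servings → $3.80.
banana + broccoli with both tight: 4.936 servings and 1.532 servings → $3.18.
Cheapest feasible corner: $3.18.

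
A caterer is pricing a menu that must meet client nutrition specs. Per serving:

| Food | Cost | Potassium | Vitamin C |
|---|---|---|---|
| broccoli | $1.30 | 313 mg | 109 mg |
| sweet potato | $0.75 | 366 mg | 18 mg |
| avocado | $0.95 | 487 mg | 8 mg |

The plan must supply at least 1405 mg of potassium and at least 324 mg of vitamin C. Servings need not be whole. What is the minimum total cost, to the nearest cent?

The cheapest plan sits at a corner of the feasible region — with two constraints it uses at most two foods.
broccoli only: max(1405/313, 324/109) = 4.489 servings → $5.84.
sweet potato only: max(1405/366, 324/18) = 18 servings → $13.50.
avocado only: max(1405/487, 324/8) = 40.5 servings → $38.48.
broccoli + sweet potato with both tight: 2.723 servings and 1.51 servings → $4.67.
broccoli + avocado with both tight: 2.897 servings and 1.023 servings → $4.74.
sweet potato + avocado: the both-tight solution has a negative serving — not a feasible corner.
Cheapest feasible corner: $4.67.

$4.67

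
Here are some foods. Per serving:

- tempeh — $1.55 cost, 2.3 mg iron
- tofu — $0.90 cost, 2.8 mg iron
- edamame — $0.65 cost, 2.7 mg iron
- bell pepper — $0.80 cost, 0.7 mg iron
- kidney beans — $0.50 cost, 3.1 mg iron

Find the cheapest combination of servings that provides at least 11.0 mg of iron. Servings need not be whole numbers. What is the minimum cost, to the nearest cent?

Cost per mg of iron: kidney beans $0.1613, edamame $0.2407, tofu $0.3214, tempeh $0.6739, bell pepper $1.1429.
With no serving limits, use only kidney beans: 11.0 mg / 3.1 mg = 3.548 servings × $0.50 = $1.77.

$1.77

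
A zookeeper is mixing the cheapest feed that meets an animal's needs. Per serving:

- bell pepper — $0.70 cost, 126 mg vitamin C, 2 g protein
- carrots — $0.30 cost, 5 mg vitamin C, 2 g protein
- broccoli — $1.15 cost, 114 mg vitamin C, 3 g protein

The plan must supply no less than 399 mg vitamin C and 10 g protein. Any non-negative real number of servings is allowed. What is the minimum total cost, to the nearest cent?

$2.74

For a min-cost LP with two ≥-constraints, a basic feasible solution has at most two positive variables.
bell pepper only: max(399/126, 10/2) = 5 servings → $3.50.
carrots only: max(399/5, 10/2) = 79.8 servings → $23.94.
broccoli only: max(399/114, 10/3) = 3.5 servings → $4.03.
bell pepper + carrots with both tight: 3.091 servings and 1.909 servings → $2.74.
bell pepper + broccoli with both tight: 0.38 servings and 3.08 servings → $3.81.
carrots + broccoli with both targets exact would need a negative amount; discard.
So the least-cost plan costs $2.74.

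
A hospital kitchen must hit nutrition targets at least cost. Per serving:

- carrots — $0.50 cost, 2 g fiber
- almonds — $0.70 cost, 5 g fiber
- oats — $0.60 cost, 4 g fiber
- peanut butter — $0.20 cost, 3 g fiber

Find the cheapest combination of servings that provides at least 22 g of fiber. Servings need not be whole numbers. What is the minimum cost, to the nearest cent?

$1.47

Cost per g of fiber: peanut butter $0.0667, almonds $0.1400, oats $0.1500, carrots $0.2500.
With no serving limits, use only peanut butter: 22 g / 3 g = 7.333 servings × $0.20 = $1.47.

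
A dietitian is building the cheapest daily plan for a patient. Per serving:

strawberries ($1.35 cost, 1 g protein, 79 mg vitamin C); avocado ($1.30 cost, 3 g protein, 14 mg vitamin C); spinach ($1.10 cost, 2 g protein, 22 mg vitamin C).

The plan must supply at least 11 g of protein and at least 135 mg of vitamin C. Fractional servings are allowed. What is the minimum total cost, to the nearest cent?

Check every corner: each single food scaled to meet both minima, and each pair solved so both constraints bind.
strawberries only: max(11/1, 135/79) = 11 servings → $14.85.
avocado only: max(11/3, 135/14) = 9.643 servings → $12.54.
spinach only: max(11/2, 135/22) = 6.136 servings → $6.75.
strawberries + avocado with both tight: 1.126 servings and 3.291 servings → $5.80.
strawberries + spinach with both tight: 0.2059 servings and 5.397 servings → $6.21.
avocado + spinach with both targets exact would need a negative amount; discard.
The minimum over all feasible corners is $5.80.

$5.80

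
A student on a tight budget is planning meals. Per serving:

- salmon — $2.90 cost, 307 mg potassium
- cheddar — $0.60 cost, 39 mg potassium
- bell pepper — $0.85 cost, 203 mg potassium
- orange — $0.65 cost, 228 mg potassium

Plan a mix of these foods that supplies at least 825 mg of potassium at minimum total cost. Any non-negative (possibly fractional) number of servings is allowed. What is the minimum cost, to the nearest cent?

$2.35

Cost per mg of potassium: orange $0.0029, bell pepper $0.0042, salmon $0.0094, cheddar $0.0154.
With no serving limits, use only orange: 825 mg / 228 mg = 3.618 servings × $0.65 = $2.35.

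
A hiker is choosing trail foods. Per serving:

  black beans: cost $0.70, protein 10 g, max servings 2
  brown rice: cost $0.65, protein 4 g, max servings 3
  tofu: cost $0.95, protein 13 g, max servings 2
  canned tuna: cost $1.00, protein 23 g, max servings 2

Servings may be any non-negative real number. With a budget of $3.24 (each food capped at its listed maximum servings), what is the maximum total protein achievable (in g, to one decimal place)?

63.7 g

Protein per dollar: canned tuna 23, black beans 14.29, tofu 13.68, brown rice 6.154.
Take 2 servings of canned tuna: spends $2.00, +46.0 g protein (running total 46.0 g).
Take 1.771 servings of black beans: spends $1.24, +17.7 g protein (running total 63.7 g).
Greedy by best ratio exhausts the cost allowance optimally: 63.7 g.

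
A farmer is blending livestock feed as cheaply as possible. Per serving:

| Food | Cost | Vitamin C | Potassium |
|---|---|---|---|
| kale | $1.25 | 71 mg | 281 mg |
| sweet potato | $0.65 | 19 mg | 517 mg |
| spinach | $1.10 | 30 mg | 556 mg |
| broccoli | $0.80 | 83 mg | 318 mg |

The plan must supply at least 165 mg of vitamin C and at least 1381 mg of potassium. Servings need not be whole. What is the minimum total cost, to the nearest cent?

$2.38

This is a tiny linear program; its minimum lies at a vertex of the feasible set. List the vertices and price them.
kale only: max(165/71, 1381/281) = 4.915 servings → $6.14.
sweet potato only: max(165/19, 1381/517) = 8.684 servings → $5.64.
spinach only: max(165/30, 1381/556) = 5.5 servings → $6.05.
broccoli only: max(165/83, 1381/318) = 4.343 servings → $3.47.
kale + sweet potato with both tight: 1.883 servings and 1.648 servings → $3.42.
kale + spinach with both tight: 1.62 servings and 1.665 servings → $3.86.
kale + broccoli: intersection lies outside the first quadrant.
sweet potato + spinach: intersection lies outside the first quadrant.
sweet potato + broccoli with both tight: 1.686 servings and 1.602 servings → $2.38.
spinach + broccoli with both tight: 1.698 servings and 1.374 servings → $2.97.
The minimum over all feasible corners is $2.38.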